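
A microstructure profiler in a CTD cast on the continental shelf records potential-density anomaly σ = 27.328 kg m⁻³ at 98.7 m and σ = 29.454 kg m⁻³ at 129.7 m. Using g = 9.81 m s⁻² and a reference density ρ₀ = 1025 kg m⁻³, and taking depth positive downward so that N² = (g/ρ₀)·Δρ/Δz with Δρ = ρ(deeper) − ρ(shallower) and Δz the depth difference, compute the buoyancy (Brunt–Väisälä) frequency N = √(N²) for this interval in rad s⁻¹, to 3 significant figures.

0.0256 rad s⁻¹

Δρ = 1029.454 − 1027.328 = 2.126 kg m⁻³ over Δz = 129.7 − 98.7 = 31 m.
N² = (9.81/1025) × (2.126/31) = 6.5637 × 10⁻⁴ s⁻².
N = √(6.5637 × 10⁻⁴) = 0.025620 rad s⁻¹ ≈ 0.0256 rad s⁻¹.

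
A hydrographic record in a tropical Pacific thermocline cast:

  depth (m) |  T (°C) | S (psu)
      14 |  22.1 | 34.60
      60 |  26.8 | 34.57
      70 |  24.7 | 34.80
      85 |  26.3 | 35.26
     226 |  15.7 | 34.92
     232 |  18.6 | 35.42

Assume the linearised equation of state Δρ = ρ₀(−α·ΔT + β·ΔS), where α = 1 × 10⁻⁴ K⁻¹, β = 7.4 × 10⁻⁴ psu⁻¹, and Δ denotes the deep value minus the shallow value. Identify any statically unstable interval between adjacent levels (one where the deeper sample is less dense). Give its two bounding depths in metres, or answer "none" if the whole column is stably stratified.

14–60 m

Evaluate Δρ/ρ₀ = −αΔT + βΔS across each adjacent pair:
  14–60 m: −αΔT+βΔS = −(1 × 10⁻⁴)(+4.7)+(7.4 × 10⁻⁴)(-0.03) = -4.9 × 10⁻⁴ → UNSTABLE
  60–70 m: −αΔT+βΔS = −(1 × 10⁻⁴)(-2.1)+(7.4 × 10⁻⁴)(+0.23) = 3.8 × 10⁻⁴ → stable
  70–85 m: −αΔT+βΔS = −(1 × 10⁻⁴)(+1.6)+(7.4 × 10⁻⁴)(+0.46) = 1.8 × 10⁻⁴ → stable
  85–226 m: −αΔT+βΔS = −(1 × 10⁻⁴)(-10.6)+(7.4 × 10⁻⁴)(-0.34) = 8.1 × 10⁻⁴ → stable
  226–232 m: −αΔT+βΔS = −(1 × 10⁻⁴)(+2.9)+(7.4 × 10⁻⁴)(+0.50) = 8.0 × 10⁻⁵ → stable
The 14–60 m interval has Δρ < 0: lighter water underlies denser water.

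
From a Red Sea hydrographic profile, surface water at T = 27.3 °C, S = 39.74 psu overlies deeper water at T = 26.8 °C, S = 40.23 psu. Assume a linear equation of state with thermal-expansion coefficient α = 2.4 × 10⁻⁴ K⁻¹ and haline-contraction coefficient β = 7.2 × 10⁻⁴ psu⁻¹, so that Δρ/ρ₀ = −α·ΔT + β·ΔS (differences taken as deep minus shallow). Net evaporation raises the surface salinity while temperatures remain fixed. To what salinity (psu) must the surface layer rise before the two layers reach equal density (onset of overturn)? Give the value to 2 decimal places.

Neutral buoyancy requires −α(T_deep − T_surf) + β(S_deep − S_surf′) = 0.
S_surf′ = S_deep − (α/β)·ΔT = 40.23 − (2.4 × 10⁻⁴/7.2 × 10⁻⁴)·(-0.5) = 40.3967 psu.
Increase required: 40.3967 − 39.74 = 0.6567 psu.

40.40 psu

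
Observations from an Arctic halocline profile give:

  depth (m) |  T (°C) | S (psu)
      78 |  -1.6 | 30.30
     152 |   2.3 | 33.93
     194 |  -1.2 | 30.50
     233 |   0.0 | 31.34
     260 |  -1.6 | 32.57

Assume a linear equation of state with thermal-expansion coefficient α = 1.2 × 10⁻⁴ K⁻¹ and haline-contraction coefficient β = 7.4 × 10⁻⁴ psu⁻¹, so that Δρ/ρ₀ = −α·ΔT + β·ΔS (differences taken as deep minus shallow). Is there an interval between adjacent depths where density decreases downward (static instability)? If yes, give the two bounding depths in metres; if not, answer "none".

152–194 m

Evaluate Δρ/ρ₀ = −αΔT + βΔS across each adjacent pair:
  78–152 m: −αΔT+βΔS = −(1.2 × 10⁻⁴)(+3.9)+(7.4 × 10⁻⁴)(+3.63) = 2.2 × 10⁻³ → stable
  152–194 m: −αΔT+βΔS = −(1.2 × 10⁻⁴)(-3.5)+(7.4 × 10⁻⁴)(-3.43) = -2.1 × 10⁻³ → UNSTABLE
  194–233 m: −αΔT+βΔS = −(1.2 × 10⁻⁴)(+1.2)+(7.4 × 10⁻⁴)(+0.84) = 4.8 × 10⁻⁴ → stable
  233–260 m: −αΔT+βΔS = −(1.2 × 10⁻⁴)(-1.6)+(7.4 × 10⁻⁴)(+1.23) = 1.1 × 10⁻³ → stable
The 152–194 m interval has Δρ < 0: lighter water underlies denser water.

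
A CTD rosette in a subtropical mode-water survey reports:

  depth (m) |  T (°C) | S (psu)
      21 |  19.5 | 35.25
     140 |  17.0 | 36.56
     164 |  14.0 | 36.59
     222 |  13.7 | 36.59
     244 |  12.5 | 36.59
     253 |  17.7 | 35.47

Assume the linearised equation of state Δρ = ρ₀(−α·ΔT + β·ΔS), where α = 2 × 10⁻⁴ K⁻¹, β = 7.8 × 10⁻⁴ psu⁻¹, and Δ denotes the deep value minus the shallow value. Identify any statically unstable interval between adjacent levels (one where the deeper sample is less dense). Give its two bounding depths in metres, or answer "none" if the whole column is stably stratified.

244–253 m

Evaluate Δρ/ρ₀ = −αΔT + βΔS across each adjacent pair:
  21–140 m: −αΔT+βΔS = −(2 × 10⁻⁴)(-2.5)+(7.8 × 10⁻⁴)(+1.31) = 1.5 × 10⁻³ → stable
  140–164 m: −αΔT+βΔS = −(2 × 10⁻⁴)(-3.0)+(7.8 × 10⁻⁴)(+0.03) = 6.2 × 10⁻⁴ → stable
  164–222 m: −αΔT+βΔS = −(2 × 10⁻⁴)(-0.3)+(7.8 × 10⁻⁴)(+0.00) = 6.0 × 10⁻⁵ → stable
  222–244 m: −αΔT+βΔS = −(2 × 10⁻⁴)(-1.2)+(7.8 × 10⁻⁴)(+0.00) = 2.4 × 10⁻⁴ → stable
  244–253 m: −αΔT+βΔS = −(2 × 10⁻⁴)(+5.2)+(7.8 × 10⁻⁴)(-1.12) = -1.9 × 10⁻³ → UNSTABLE
The 244–253 m interval has Δρ < 0: lighter water underlies denser water.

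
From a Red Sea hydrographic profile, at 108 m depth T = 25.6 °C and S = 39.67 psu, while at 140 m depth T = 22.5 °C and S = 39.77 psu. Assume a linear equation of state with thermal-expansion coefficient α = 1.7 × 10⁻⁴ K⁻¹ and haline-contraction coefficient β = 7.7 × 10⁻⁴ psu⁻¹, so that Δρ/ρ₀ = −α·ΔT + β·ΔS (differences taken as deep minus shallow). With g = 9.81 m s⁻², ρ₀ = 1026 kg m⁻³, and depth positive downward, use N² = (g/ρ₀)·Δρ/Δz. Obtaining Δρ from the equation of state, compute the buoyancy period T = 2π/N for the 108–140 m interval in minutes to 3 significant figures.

ΔT = -3.1 K, ΔS = +0.10 psu (deep − shallow).
Δρ/ρ₀ = −αΔT + βΔS = 5.27 × 10⁻⁴ + 7.70 × 10⁻⁵ = 6.04 × 10⁻⁴, so Δρ ≈ 0.6197 kg m⁻³.
N² = (g/ρ₀)·Δρ/Δz = g·(Δρ/ρ₀)/Δz = 9.81 × 6.04 × 10⁻⁴ / 32 = 1.8516 × 10⁻⁴ s⁻².
N = √(1.8516 × 10⁻⁴) = 0.013607 rad s⁻¹ → T = 2π/N = 461.76 s = 7.6960 min ≈ 7.70 min.

7.70 min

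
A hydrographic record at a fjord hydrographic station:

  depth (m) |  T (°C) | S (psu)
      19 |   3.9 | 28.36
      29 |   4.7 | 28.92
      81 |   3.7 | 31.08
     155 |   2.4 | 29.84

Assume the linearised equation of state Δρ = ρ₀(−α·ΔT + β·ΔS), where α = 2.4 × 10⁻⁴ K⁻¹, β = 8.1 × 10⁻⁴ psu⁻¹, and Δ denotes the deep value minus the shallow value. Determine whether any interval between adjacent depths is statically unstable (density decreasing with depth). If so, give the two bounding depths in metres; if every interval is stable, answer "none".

Evaluate Δρ/ρ₀ = −αΔT + βΔS across each adjacent pair:
  19–29 m: −αΔT+βΔS = −(2.4 × 10⁻⁴)(+0.8)+(8.1 × 10⁻⁴)(+0.56) = 2.6 × 10⁻⁴ → stable
  29–81 m: −αΔT+βΔS = −(2.4 × 10⁻⁴)(-1.0)+(8.1 × 10⁻⁴)(+2.16) = 2.0 × 10⁻³ → stable
  81–155 m: −αΔT+βΔS = −(2.4 × 10⁻⁴)(-1.3)+(8.1 × 10⁻⁴)(-1.24) = -6.9 × 10⁻⁴ → UNSTABLE
The 81–155 m interval has Δρ < 0: lighter water underlies denser water.

81–155 m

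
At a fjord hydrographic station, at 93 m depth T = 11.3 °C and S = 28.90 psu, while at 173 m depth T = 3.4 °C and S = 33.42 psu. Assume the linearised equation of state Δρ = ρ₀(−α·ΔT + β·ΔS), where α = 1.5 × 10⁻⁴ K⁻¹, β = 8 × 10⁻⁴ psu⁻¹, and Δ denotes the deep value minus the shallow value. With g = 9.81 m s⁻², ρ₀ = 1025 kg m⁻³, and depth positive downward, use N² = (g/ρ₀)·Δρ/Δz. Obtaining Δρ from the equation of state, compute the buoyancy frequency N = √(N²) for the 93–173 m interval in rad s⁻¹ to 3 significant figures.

0.0243 rad s⁻¹

ΔT = -7.9 K, ΔS = +4.52 psu (deep − shallow).
Δρ/ρ₀ = −αΔT + βΔS = 1.185 × 10⁻³ + 3.616 × 10⁻³ = 4.801 × 10⁻³, so Δρ ≈ 4.921 kg m⁻³.
N² = (g/ρ₀)·Δρ/Δz = g·(Δρ/ρ₀)/Δz = 9.81 × 4.801 × 10⁻³ / 80 = 5.8872 × 10⁻⁴ s⁻².
N = √(5.8872 × 10⁻⁴) = 0.024264 rad s⁻¹ ≈ 0.0243 rad s⁻¹.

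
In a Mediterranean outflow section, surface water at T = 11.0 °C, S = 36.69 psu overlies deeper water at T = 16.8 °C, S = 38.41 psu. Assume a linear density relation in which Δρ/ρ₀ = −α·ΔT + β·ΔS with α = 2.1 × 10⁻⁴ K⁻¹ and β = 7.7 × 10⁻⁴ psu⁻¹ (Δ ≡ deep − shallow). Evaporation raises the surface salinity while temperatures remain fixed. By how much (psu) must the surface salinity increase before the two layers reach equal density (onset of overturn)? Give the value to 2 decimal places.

0.14 psu

Neutral buoyancy requires −α(T_deep − T_surf) + β(S_deep − S_surf′) = 0.
S_surf′ = S_deep − (α/β)·ΔT = 38.41 − (2.1 × 10⁻⁴/7.7 × 10⁻⁴)·(+5.8) = 36.8282 psu.
Increase required: 36.8282 − 36.69 = 0.1382 psu.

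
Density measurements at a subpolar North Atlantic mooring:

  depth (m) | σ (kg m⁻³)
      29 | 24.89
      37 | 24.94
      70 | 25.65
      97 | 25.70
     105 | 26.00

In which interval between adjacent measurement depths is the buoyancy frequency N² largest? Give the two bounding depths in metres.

Compute the density gradient over each adjacent pair:
  29–37 m: Δρ/Δz = 0.05/8 = 6.3 × 10⁻³ kg m⁻⁴
  37–70 m: Δρ/Δz = 0.71/33 = 0.022 kg m⁻⁴
  70–97 m: Δρ/Δz = 0.05/27 = 1.9 × 10⁻³ kg m⁻⁴
  97–105 m: Δρ/Δz = 0.30/8 = 0.037 kg m⁻⁴
The largest gradient is in the 97–105 m interval — the pycnocline.

97–105 m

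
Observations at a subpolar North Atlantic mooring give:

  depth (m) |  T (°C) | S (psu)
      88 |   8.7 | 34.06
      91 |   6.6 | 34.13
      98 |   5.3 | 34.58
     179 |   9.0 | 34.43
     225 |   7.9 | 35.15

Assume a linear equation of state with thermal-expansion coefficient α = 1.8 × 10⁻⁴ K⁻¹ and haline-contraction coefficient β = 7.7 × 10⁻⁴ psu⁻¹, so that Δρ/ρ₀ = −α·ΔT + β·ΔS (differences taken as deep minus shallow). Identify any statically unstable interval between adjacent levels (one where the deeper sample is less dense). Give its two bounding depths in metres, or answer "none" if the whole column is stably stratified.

98–179 m

Evaluate Δρ/ρ₀ = −αΔT + βΔS across each adjacent pair:
  88–91 m: −αΔT+βΔS = −(1.8 × 10⁻⁴)(-2.1)+(7.7 × 10⁻⁴)(+0.07) = 4.3 × 10⁻⁴ → stable
  91–98 m: −αΔT+βΔS = −(1.8 × 10⁻⁴)(-1.3)+(7.7 × 10⁻⁴)(+0.45) = 5.8 × 10⁻⁴ → stable
  98–179 m: −αΔT+βΔS = −(1.8 × 10⁻⁴)(+3.7)+(7.7 × 10⁻⁴)(-0.15) = -7.8 × 10⁻⁴ → UNSTABLE
  179–225 m: −αΔT+βΔS = −(1.8 × 10⁻⁴)(-1.1)+(7.7 × 10⁻⁴)(+0.72) = 7.5 × 10⁻⁴ → stable
The 98–179 m interval has Δρ < 0: lighter water underlies denser water.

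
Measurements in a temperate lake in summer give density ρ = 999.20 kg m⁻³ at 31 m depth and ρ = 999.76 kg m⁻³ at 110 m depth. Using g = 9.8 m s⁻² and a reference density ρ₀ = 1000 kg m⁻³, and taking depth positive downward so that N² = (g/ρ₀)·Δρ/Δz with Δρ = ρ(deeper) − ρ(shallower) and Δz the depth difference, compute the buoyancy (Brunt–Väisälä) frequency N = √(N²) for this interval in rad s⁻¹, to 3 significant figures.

Δρ = 999.76 − 999.20 = 0.56 kg m⁻³ over Δz = 110 − 31 = 79 m.
N² = (9.8/1000) × (0.56/79) = 6.9468 × 10⁻⁵ s⁻².
N = √(6.9468 × 10⁻⁵) = 8.3347 × 10⁻³ rad s⁻¹ ≈ 8.33 × 10⁻³ rad s⁻¹.

8.33 × 10⁻³ rad s⁻¹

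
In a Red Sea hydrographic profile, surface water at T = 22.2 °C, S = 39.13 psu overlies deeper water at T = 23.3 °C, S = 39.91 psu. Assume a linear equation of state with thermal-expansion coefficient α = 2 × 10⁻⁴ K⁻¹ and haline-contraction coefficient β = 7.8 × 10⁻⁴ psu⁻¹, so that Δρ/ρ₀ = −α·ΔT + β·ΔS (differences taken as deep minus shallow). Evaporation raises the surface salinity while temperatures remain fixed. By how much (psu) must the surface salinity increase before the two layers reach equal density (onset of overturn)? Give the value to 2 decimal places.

Neutral buoyancy requires −α(T_deep − T_surf) + β(S_deep − S_surf′) = 0.
S_surf′ = S_deep − (α/β)·ΔT = 39.91 − (2 × 10⁻⁴/7.8 × 10⁻⁴)·(+1.1) = 39.6279 psu.
Increase required: 39.6279 − 39.13 = 0.4979 psu.

0.50 psu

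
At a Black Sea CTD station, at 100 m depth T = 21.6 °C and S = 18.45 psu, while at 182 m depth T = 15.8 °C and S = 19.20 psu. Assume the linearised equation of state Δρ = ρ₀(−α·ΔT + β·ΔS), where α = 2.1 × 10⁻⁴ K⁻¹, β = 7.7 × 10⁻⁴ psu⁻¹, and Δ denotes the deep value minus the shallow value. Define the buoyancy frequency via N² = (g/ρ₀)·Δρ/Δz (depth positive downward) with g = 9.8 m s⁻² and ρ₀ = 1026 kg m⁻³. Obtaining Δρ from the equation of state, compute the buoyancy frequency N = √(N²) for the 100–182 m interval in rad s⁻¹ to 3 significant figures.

ΔT = -5.8 K, ΔS = +0.75 psu (deep − shallow).
Δρ/ρ₀ = −αΔT + βΔS = 1.218 × 10⁻³ + 5.775 × 10⁻⁴ = 1.7955 × 10⁻³, so Δρ ≈ 1.842 kg m⁻³.
N² = (g/ρ₀)·Δρ/Δz = g·(Δρ/ρ₀)/Δz = 9.8 × 1.7955 × 10⁻³ / 82 = 2.1458 × 10⁻⁴ s⁻².
N = √(2.1458 × 10⁻⁴) = 0.014649 rad s⁻¹ ≈ 0.0146 rad s⁻¹.

0.0146 rad s⁻¹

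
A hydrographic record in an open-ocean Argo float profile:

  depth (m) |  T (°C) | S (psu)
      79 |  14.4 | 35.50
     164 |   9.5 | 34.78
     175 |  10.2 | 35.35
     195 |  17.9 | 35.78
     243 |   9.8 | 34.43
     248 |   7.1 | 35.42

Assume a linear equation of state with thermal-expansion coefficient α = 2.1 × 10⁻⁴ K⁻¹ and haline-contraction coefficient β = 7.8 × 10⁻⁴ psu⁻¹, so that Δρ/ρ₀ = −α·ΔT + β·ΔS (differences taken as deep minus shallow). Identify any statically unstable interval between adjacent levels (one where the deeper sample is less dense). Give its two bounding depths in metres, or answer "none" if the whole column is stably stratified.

Evaluate Δρ/ρ₀ = −αΔT + βΔS across each adjacent pair:
  79–164 m: −αΔT+βΔS = −(2.1 × 10⁻⁴)(-4.9)+(7.8 × 10⁻⁴)(-0.72) = 4.7 × 10⁻⁴ → stable
  164–175 m: −αΔT+βΔS = −(2.1 × 10⁻⁴)(+0.7)+(7.8 × 10⁻⁴)(+0.57) = 3.0 × 10⁻⁴ → stable
  175–195 m: −αΔT+βΔS = −(2.1 × 10⁻⁴)(+7.7)+(7.8 × 10⁻⁴)(+0.43) = -1.3 × 10⁻³ → UNSTABLE
  195–243 m: −αΔT+βΔS = −(2.1 × 10⁻⁴)(-8.1)+(7.8 × 10⁻⁴)(-1.35) = 6.5 × 10⁻⁴ → stable
  243–248 m: −αΔT+βΔS = −(2.1 × 10⁻⁴)(-2.7)+(7.8 × 10⁻⁴)(+0.99) = 1.3 × 10⁻³ → stable
The 175–195 m interval has Δρ < 0: lighter water underlies denser water.

175–195 m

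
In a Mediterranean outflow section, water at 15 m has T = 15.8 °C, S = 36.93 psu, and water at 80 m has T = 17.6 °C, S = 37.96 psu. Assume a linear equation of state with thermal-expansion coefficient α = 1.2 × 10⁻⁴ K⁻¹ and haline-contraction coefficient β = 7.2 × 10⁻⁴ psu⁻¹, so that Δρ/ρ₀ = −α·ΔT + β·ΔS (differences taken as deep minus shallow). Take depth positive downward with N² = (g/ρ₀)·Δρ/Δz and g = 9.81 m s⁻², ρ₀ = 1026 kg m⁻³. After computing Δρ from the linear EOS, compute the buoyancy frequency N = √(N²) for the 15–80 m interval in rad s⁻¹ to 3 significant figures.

ΔT = +1.8 K, ΔS = +1.03 psu (deep − shallow).
Δρ/ρ₀ = −αΔT + βΔS = -2.16 × 10⁻⁴ + 7.416 × 10⁻⁴ = 5.256 × 10⁻⁴, so Δρ ≈ 0.5393 kg m⁻³.
N² = (g/ρ₀)·Δρ/Δz = g·(Δρ/ρ₀)/Δz = 9.81 × 5.256 × 10⁻⁴ / 65 = 7.9325 × 10⁻⁵ s⁻².
N = √(7.9325 × 10⁻⁵) = 8.9065 × 10⁻³ rad s⁻¹ ≈ 8.91 × 10⁻³ rad s⁻¹.

8.91 × 10⁻³ rad s⁻¹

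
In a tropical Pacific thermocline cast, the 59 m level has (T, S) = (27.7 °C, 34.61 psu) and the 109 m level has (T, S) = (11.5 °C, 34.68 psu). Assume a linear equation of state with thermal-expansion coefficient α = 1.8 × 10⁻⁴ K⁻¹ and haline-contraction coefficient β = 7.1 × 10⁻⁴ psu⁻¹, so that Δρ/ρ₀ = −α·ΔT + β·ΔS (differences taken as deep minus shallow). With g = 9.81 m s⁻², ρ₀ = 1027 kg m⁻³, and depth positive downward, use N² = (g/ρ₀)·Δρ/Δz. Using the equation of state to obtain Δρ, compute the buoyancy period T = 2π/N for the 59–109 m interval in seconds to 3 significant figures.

260 s

ΔT = -16.2 K, ΔS = +0.07 psu (deep − shallow).
Δρ/ρ₀ = −αΔT + βΔS = 2.916 × 10⁻³ + 4.97 × 10⁻⁵ = 2.9657 × 10⁻³, so Δρ ≈ 3.046 kg m⁻³.
N² = (g/ρ₀)·Δρ/Δz = g·(Δρ/ρ₀)/Δz = 9.81 × 2.9657 × 10⁻³ / 50 = 5.8187 × 10⁻⁴ s⁻².
N = √(5.8187 × 10⁻⁴) = 0.024122 rad s⁻¹ → T = 2π/N = 260.48 s ≈ 260 s.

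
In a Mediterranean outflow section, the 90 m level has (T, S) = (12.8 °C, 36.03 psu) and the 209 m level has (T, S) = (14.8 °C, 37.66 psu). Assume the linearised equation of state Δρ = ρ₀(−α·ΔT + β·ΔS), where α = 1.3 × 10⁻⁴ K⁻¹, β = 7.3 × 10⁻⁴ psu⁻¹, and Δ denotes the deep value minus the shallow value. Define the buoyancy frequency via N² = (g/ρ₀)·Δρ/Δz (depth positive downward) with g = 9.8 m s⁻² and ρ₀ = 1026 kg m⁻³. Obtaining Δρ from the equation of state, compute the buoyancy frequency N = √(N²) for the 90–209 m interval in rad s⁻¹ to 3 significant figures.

ΔT = +2.0 K, ΔS = +1.63 psu (deep − shallow).
Δρ/ρ₀ = −αΔT + βΔS = -2.60 × 10⁻⁴ + 1.1899 × 10⁻³ = 9.299 × 10⁻⁴, so Δρ ≈ 0.9541 kg m⁻³.
N² = (g/ρ₀)·Δρ/Δz = g·(Δρ/ρ₀)/Δz = 9.8 × 9.299 × 10⁻⁴ / 119 = 7.6580 × 10⁻⁵ s⁻².
N = √(7.6580 × 10⁻⁵) = 8.7510 × 10⁻³ rad s⁻¹ ≈ 8.75 × 10⁻³ rad s⁻¹.

8.75 × 10⁻³ rad s⁻¹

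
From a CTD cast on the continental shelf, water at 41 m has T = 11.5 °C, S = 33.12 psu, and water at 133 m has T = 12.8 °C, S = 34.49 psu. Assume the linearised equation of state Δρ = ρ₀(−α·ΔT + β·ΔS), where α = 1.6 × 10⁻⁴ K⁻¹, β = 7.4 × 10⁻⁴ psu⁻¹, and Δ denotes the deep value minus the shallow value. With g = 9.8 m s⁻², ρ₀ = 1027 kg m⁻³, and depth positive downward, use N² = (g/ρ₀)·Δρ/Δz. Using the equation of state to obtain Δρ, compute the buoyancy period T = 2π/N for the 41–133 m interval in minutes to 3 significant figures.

ΔT = +1.3 K, ΔS = +1.37 psu (deep − shallow).
Δρ/ρ₀ = −αΔT + βΔS = -2.08 × 10⁻⁴ + 1.0138 × 10⁻³ = 8.058 × 10⁻⁴, so Δρ ≈ 0.8276 kg m⁻³.
N² = (g/ρ₀)·Δρ/Δz = g·(Δρ/ρ₀)/Δz = 9.8 × 8.058 × 10⁻⁴ / 92 = 8.5835 × 10⁻⁵ s⁻².
N = √(8.5835 × 10⁻⁵) = 9.2647 × 10⁻³ rad s⁻¹ → T = 2π/N = 678.19 s = 11.303 min ≈ 11.3 min.

11.3 min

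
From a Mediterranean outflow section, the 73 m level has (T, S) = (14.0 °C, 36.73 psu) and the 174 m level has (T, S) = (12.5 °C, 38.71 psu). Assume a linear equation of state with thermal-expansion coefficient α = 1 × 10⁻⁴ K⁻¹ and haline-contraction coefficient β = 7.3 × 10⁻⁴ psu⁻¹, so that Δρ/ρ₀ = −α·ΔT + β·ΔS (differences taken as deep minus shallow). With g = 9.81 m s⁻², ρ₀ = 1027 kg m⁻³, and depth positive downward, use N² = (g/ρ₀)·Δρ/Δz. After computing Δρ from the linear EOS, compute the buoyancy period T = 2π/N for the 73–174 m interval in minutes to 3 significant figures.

ΔT = -1.5 K, ΔS = +1.98 psu (deep − shallow).
Δρ/ρ₀ = −αΔT + βΔS = 1.50 × 10⁻⁴ + 1.4454 × 10⁻³ = 1.5954 × 10⁻³, so Δρ ≈ 1.638 kg m⁻³.
N² = (g/ρ₀)·Δρ/Δz = g·(Δρ/ρ₀)/Δz = 9.81 × 1.5954 × 10⁻³ / 101 = 1.5496 × 10⁻⁴ s⁻².
N = √(1.5496 × 10⁻⁴) = 0.012448 rad s⁻¹ → T = 2π/N = 504.75 s = 8.4125 min ≈ 8.41 min.

8.41 min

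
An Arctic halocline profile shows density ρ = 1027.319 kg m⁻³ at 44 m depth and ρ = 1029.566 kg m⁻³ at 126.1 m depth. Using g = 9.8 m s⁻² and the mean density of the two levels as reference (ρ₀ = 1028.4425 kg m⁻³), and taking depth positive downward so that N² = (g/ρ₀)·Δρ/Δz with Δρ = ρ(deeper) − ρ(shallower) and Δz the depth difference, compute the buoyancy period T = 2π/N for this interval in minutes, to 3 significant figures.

Δρ = 1029.566 − 1027.319 = 2.247 kg m⁻³ over Δz = 126.1 − 44 = 82.1 m.
N² = (9.8/1028.4425) × (2.247/82.1) = 2.6080 × 10⁻⁴ s⁻².
N = √(2.6080 × 10⁻⁴) = 0.016149 rad s⁻¹, so T = 2π/N = 389.08 s = 6.4847 min ≈ 6.48 min.

6.48 min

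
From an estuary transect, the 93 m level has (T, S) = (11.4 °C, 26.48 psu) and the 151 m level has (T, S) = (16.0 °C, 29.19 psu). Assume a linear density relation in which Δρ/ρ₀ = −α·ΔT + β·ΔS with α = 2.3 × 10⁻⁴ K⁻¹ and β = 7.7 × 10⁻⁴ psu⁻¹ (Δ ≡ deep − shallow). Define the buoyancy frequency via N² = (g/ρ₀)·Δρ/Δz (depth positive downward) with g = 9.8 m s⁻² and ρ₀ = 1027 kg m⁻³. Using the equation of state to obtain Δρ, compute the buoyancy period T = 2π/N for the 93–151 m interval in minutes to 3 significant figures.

ΔT = +4.6 K, ΔS = +2.71 psu (deep − shallow).
Δρ/ρ₀ = −αΔT + βΔS = -1.058 × 10⁻³ + 2.0867 × 10⁻³ = 1.0287 × 10⁻³, so Δρ ≈ 1.056 kg m⁻³.
N² = (g/ρ₀)·Δρ/Δz = g·(Δρ/ρ₀)/Δz = 9.8 × 1.0287 × 10⁻³ / 58 = 1.7381 × 10⁻⁴ s⁻².
N = √(1.7381 × 10⁻⁴) = 0.013184 rad s⁻¹ → T = 2π/N = 476.58 s = 7.9430 min ≈ 7.94 min.

7.94 min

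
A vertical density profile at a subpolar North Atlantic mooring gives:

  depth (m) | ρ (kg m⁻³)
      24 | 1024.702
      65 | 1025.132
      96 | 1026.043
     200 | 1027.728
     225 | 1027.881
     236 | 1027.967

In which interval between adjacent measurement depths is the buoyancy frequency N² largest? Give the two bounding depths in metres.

Compute the density gradient over each adjacent pair:
  24–65 m: Δρ/Δz = 0.430/41 = 0.010 kg m⁻⁴
  65–96 m: Δρ/Δz = 0.911/31 = 0.029 kg m⁻⁴
  96–200 m: Δρ/Δz = 1.685/104 = 0.016 kg m⁻⁴
  200–225 m: Δρ/Δz = 0.153/25 = 6.1 × 10⁻³ kg m⁻⁴
  225–236 m: Δρ/Δz = 0.086/11 = 7.8 × 10⁻³ kg m⁻⁴
The largest gradient is in the 65–96 m interval — the pycnocline.

65–96 m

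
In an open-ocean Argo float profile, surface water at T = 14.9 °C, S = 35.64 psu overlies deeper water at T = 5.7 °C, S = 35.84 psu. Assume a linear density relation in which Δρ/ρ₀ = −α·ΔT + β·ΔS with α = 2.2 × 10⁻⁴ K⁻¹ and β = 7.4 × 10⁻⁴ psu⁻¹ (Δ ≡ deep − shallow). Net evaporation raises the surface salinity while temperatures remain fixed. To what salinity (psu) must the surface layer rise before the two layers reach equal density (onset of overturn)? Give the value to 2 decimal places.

Neutral buoyancy requires −α(T_deep − T_surf) + β(S_deep − S_surf′) = 0.
S_surf′ = S_deep − (α/β)·ΔT = 35.84 − (2.2 × 10⁻⁴/7.4 × 10⁻⁴)·(-9.2) = 38.5751 psu.
Increase required: 38.5751 − 35.64 = 2.9351 psu.

38.58 psu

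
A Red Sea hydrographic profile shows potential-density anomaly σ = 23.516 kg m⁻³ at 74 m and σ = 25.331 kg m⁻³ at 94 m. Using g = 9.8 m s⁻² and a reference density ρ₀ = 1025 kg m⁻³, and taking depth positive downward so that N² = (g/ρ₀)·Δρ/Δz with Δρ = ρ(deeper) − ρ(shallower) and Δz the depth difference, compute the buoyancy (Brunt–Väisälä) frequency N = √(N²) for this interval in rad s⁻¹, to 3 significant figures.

0.0295 rad s⁻¹

Δρ = 1025.331 − 1023.516 = 1.815 kg m⁻³ over Δz = 94 − 74 = 20 m.
N² = (9.8/1025) × (1.815/20) = 8.6766 × 10⁻⁴ s⁻².
N = √(8.6766 × 10⁻⁴) = 0.029456 rad s⁻¹ ≈ 0.0295 rad s⁻¹.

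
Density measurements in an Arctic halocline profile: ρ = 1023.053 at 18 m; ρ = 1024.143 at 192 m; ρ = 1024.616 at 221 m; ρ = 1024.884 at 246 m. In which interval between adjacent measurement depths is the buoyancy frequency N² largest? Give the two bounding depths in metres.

Compute the density gradient over each adjacent pair:
  18–192 m: Δρ/Δz = 1.090/174 = 6.3 × 10⁻³ kg m⁻⁴
  192–221 m: Δρ/Δz = 0.473/29 = 0.016 kg m⁻⁴
  221–246 m: Δρ/Δz = 0.268/25 = 0.011 kg m⁻⁴
The largest gradient is in the 192–221 m interval — the pycnocline.

192–221 m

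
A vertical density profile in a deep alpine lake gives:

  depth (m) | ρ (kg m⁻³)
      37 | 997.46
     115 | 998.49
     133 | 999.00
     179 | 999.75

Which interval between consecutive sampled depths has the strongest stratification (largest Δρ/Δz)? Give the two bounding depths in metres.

115–133 m

Compute the density gradient over each adjacent pair:
  37–115 m: Δρ/Δz = 1.03/78 = 0.013 kg m⁻⁴
  115–133 m: Δρ/Δz = 0.51/18 = 0.028 kg m⁻⁴
  133–179 m: Δρ/Δz = 0.75/46 = 0.016 kg m⁻⁴
The largest gradient is in the 115–133 m interval — the pycnocline.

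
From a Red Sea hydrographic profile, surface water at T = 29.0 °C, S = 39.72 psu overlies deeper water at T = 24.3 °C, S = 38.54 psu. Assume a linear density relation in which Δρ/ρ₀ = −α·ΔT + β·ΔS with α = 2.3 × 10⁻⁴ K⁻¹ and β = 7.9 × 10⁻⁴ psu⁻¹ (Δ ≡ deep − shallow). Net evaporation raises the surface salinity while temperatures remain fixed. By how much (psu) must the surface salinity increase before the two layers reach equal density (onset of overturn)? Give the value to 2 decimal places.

Neutral buoyancy requires −α(T_deep − T_surf) + β(S_deep − S_surf′) = 0.
S_surf′ = S_deep − (α/β)·ΔT = 38.54 − (2.3 × 10⁻⁴/7.9 × 10⁻⁴)·(-4.7) = 39.9084 psu.
Increase required: 39.9084 − 39.72 = 0.1884 psu.

0.19 psu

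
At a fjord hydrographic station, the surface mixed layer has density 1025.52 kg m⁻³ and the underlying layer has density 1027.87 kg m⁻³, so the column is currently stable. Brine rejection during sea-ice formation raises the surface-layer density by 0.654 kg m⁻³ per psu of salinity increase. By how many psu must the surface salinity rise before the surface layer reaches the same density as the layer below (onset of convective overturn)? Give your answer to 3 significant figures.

3.59 psu

Density deficit of the surface layer: 1027.87 − 1025.52 = 2.35 kg m⁻³.
Required change = 2.35 / 0.654 = 3.59 psu.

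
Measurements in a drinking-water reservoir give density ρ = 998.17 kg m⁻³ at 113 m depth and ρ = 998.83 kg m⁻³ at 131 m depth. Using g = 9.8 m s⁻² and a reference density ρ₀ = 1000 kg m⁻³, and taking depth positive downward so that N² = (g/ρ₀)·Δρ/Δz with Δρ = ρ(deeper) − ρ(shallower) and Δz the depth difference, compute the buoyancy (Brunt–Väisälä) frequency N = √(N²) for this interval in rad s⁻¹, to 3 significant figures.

Δρ = 998.83 − 998.17 = 0.66 kg m⁻³ over Δz = 131 − 113 = 18 m.
N² = (9.8/1000) × (0.66/18) = 3.5933 × 10⁻⁴ s⁻².
N = √(3.5933 × 10⁻⁴) = 0.018956 rad s⁻¹ ≈ 0.0190 rad s⁻¹.

0.0190 rad s⁻¹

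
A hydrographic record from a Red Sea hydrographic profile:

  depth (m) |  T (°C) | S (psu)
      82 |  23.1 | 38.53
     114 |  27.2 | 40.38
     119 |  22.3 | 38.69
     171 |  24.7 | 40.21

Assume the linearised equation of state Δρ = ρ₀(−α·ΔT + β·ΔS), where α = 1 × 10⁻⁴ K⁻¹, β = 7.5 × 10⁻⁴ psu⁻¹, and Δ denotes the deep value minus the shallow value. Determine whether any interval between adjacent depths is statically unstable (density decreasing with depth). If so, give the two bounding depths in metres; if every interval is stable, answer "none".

114–119 m

Evaluate Δρ/ρ₀ = −αΔT + βΔS across each adjacent pair:
  82–114 m: −αΔT+βΔS = −(1 × 10⁻⁴)(+4.1)+(7.5 × 10⁻⁴)(+1.85) = 9.8 × 10⁻⁴ → stable
  114–119 m: −αΔT+βΔS = −(1 × 10⁻⁴)(-4.9)+(7.5 × 10⁻⁴)(-1.69) = -7.8 × 10⁻⁴ → UNSTABLE
  119–171 m: −αΔT+βΔS = −(1 × 10⁻⁴)(+2.4)+(7.5 × 10⁻⁴)(+1.52) = 9.0 × 10⁻⁴ → stable
The 114–119 m interval has Δρ < 0: lighter water underlies denser water.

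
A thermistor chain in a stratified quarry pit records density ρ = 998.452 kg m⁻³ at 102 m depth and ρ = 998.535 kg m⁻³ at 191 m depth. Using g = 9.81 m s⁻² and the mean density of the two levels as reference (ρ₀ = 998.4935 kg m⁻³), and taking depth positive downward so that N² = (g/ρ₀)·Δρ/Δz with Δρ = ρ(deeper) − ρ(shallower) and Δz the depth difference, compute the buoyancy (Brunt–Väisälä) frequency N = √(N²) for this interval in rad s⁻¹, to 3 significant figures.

3.03 × 10⁻³ rad s⁻¹

Δρ = 998.535 − 998.452 = 0.083 kg m⁻³ over Δz = 191 − 102 = 89 m.
N² = (9.81/998.4935) × (0.083/89) = 9.1625 × 10⁻⁶ s⁻².
N = √(9.1625 × 10⁻⁶) = 3.0270 × 10⁻³ rad s⁻¹ ≈ 3.03 × 10⁻³ rad s⁻¹.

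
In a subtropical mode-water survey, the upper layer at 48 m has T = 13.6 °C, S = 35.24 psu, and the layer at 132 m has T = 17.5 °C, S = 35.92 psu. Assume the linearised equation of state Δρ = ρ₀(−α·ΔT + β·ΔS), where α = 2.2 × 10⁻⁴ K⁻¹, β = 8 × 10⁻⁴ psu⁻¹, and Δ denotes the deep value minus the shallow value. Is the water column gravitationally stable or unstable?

unstable

ΔT = 17.5 − 13.6 = +3.9 K and ΔS = 35.92 − 35.24 = +0.68 psu (deep − shallow).
−αΔT = -8.58 × 10⁻⁴; βΔS = 5.44 × 10⁻⁴; sum Δρ/ρ₀ = -3.14 × 10⁻⁴.
Δρ/ρ₀ < 0, so Δρ < 0: deeper water is lighter → statically unstable; the column would overturn.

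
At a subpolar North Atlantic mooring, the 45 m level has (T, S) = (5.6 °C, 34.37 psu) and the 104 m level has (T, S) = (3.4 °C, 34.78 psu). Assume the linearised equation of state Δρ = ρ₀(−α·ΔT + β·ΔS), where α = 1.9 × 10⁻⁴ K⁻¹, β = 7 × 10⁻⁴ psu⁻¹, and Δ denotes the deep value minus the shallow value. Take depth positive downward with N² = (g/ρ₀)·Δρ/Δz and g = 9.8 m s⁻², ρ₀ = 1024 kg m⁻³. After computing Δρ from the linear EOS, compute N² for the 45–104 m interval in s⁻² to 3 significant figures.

ΔT = -2.2 K, ΔS = +0.41 psu (deep − shallow).
Δρ/ρ₀ = −αΔT + βΔS = 4.18 × 10⁻⁴ + 2.87 × 10⁻⁴ = 7.05 × 10⁻⁴, so Δρ ≈ 0.7219 kg m⁻³.
N² = (g/ρ₀)·Δρ/Δz = g·(Δρ/ρ₀)/Δz = 9.8 × 7.05 × 10⁻⁴ / 59 = 1.1710 × 10⁻⁴ s⁻² ≈ 1.17 × 10⁻⁴ s⁻².

1.17 × 10⁻⁴ s⁻²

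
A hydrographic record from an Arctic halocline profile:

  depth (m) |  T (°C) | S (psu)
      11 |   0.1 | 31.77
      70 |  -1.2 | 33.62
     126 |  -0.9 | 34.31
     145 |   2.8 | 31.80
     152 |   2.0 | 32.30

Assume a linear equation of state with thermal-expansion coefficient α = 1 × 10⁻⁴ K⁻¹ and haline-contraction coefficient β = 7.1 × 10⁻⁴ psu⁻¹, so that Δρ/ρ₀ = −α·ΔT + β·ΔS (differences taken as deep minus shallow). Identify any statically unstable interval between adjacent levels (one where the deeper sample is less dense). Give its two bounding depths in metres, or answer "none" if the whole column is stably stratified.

Evaluate Δρ/ρ₀ = −αΔT + βΔS across each adjacent pair:
  11–70 m: −αΔT+βΔS = −(1 × 10⁻⁴)(-1.3)+(7.1 × 10⁻⁴)(+1.85) = 1.4 × 10⁻³ → stable
  70–126 m: −αΔT+βΔS = −(1 × 10⁻⁴)(+0.3)+(7.1 × 10⁻⁴)(+0.69) = 4.6 × 10⁻⁴ → stable
  126–145 m: −αΔT+βΔS = −(1 × 10⁻⁴)(+3.7)+(7.1 × 10⁻⁴)(-2.51) = -2.2 × 10⁻³ → UNSTABLE
  145–152 m: −αΔT+βΔS = −(1 × 10⁻⁴)(-0.8)+(7.1 × 10⁻⁴)(+0.50) = 4.4 × 10⁻⁴ → stable
The 126–145 m interval has Δρ < 0: lighter water underlies denser water.

126–145 m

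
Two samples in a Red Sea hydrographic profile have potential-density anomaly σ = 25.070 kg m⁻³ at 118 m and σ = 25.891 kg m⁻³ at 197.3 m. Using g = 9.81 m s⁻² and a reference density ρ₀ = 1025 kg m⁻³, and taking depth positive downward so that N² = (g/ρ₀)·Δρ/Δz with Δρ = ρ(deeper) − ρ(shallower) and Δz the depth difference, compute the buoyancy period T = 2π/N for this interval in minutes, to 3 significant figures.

10.5 min

Δρ = 1025.891 − 1025.070 = 0.821 kg m⁻³ over Δz = 197.3 − 118 = 79.3 m.
N² = (9.81/1025) × (0.821/79.3) = 9.9087 × 10⁻⁵ s⁻².
N = √(9.9087 × 10⁻⁵) = 9.9542 × 10⁻³ rad s⁻¹, so T = 2π/N = 631.21 s = 10.520 min ≈ 10.5 min.
N² > 0, so the interval is statically stable.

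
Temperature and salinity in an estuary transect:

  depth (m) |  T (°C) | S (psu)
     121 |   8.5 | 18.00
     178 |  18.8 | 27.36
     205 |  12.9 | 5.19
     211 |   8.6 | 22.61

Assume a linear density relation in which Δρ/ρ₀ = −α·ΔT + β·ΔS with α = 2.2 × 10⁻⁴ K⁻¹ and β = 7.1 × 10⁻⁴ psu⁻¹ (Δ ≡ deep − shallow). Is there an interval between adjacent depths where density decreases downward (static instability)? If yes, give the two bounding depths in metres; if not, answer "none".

Evaluate Δρ/ρ₀ = −αΔT + βΔS across each adjacent pair:
  121–178 m: −αΔT+βΔS = −(2.2 × 10⁻⁴)(+10.3)+(7.1 × 10⁻⁴)(+9.36) = 4.4 × 10⁻³ → stable
  178–205 m: −αΔT+βΔS = −(2.2 × 10⁻⁴)(-5.9)+(7.1 × 10⁻⁴)(-22.17) = -0.014 → UNSTABLE
  205–211 m: −αΔT+βΔS = −(2.2 × 10⁻⁴)(-4.3)+(7.1 × 10⁻⁴)(+17.42) = 0.013 → stable
The 178–205 m interval has Δρ < 0: lighter water underlies denser water.

178–205 m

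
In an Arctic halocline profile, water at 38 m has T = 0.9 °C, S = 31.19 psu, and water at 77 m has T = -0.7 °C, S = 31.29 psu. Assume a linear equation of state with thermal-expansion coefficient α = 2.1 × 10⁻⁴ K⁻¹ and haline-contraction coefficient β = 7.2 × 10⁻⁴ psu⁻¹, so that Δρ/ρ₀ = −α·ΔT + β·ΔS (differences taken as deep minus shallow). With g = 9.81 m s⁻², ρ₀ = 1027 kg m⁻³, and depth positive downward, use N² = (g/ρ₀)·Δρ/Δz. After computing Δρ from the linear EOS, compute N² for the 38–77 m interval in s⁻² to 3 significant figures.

ΔT = -1.6 K, ΔS = +0.10 psu (deep − shallow).
Δρ/ρ₀ = −αΔT + βΔS = 3.36 × 10⁻⁴ + 7.20 × 10⁻⁵ = 4.08 × 10⁻⁴, so Δρ ≈ 0.4190 kg m⁻³.
N² = (g/ρ₀)·Δρ/Δz = g·(Δρ/ρ₀)/Δz = 9.81 × 4.08 × 10⁻⁴ / 39 = 1.0263 × 10⁻⁴ s⁻² ≈ 1.03 × 10⁻⁴ s⁻².

1.03 × 10⁻⁴ s⁻²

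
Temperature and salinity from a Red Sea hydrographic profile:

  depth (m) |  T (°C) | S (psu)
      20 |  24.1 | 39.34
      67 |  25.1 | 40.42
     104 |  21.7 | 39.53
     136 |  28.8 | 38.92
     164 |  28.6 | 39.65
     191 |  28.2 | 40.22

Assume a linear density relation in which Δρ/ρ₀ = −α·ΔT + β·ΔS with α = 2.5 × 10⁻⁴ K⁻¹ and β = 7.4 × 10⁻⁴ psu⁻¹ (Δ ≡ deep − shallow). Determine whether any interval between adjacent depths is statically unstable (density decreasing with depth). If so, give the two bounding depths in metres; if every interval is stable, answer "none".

104–136 m

Evaluate Δρ/ρ₀ = −αΔT + βΔS across each adjacent pair:
  20–67 m: −αΔT+βΔS = −(2.5 × 10⁻⁴)(+1.0)+(7.4 × 10⁻⁴)(+1.08) = 5.5 × 10⁻⁴ → stable
  67–104 m: −αΔT+βΔS = −(2.5 × 10⁻⁴)(-3.4)+(7.4 × 10⁻⁴)(-0.89) = 1.9 × 10⁻⁴ → stable
  104–136 m: −αΔT+βΔS = −(2.5 × 10⁻⁴)(+7.1)+(7.4 × 10⁻⁴)(-0.61) = -2.2 × 10⁻³ → UNSTABLE
  136–164 m: −αΔT+βΔS = −(2.5 × 10⁻⁴)(-0.2)+(7.4 × 10⁻⁴)(+0.73) = 5.9 × 10⁻⁴ → stable
  164–191 m: −αΔT+βΔS = −(2.5 × 10⁻⁴)(-0.4)+(7.4 × 10⁻⁴)(+0.57) = 5.2 × 10⁻⁴ → stable
The 104–136 m interval has Δρ < 0: lighter water underlies denser water.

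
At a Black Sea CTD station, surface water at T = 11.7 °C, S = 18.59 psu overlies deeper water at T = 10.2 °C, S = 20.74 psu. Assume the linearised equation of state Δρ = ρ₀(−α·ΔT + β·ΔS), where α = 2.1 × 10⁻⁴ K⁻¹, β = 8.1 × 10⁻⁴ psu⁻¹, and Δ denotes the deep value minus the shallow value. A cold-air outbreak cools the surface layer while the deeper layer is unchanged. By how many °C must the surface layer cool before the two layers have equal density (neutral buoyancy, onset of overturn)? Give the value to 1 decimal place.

9.8 °C

Neutral buoyancy requires Δρ = 0, i.e. −α(T_deep − T_surf′) + β(S_deep − S_surf) = 0.
T_surf′ = T_deep − (β/α)·ΔS = 10.2 − (8.1 × 10⁻⁴/2.1 × 10⁻⁴)·(+2.15) = 1.907 °C.
Cooling required: 11.7 − (1.907) = 9.793 °C.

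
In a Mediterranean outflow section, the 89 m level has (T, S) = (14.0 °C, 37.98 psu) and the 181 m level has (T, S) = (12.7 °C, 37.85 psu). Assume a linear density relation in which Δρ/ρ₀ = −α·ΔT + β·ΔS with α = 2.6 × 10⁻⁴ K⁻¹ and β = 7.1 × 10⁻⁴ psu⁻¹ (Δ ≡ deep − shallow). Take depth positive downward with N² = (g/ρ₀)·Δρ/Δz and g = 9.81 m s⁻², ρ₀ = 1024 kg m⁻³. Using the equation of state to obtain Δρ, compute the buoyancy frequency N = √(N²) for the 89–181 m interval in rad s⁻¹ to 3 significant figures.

5.12 × 10⁻³ rad s⁻¹

ΔT = -1.3 K, ΔS = -0.13 psu (deep − shallow).
Δρ/ρ₀ = −αΔT + βΔS = 3.38 × 10⁻⁴ − 9.23 × 10⁻⁵ = 2.457 × 10⁻⁴, so Δρ ≈ 0.2516 kg m⁻³.
N² = (g/ρ₀)·Δρ/Δz = g·(Δρ/ρ₀)/Δz = 9.81 × 2.457 × 10⁻⁴ / 92 = 2.6199 × 10⁻⁵ s⁻².
N = √(2.6199 × 10⁻⁵) = 5.1185 × 10⁻³ rad s⁻¹ ≈ 5.12 × 10⁻³ rad s⁻¹.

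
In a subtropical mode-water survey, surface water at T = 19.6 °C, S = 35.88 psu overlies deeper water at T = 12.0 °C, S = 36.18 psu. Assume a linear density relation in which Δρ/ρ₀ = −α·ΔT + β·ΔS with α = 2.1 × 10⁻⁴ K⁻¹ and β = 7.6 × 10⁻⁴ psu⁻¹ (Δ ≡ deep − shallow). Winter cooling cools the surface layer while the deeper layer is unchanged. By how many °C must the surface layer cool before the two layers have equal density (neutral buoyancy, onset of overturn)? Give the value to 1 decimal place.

8.7 °C

Neutral buoyancy requires Δρ = 0, i.e. −α(T_deep − T_surf′) + β(S_deep − S_surf) = 0.
T_surf′ = T_deep − (β/α)·ΔS = 12.0 − (7.6 × 10⁻⁴/2.1 × 10⁻⁴)·(+0.30) = 10.914 °C.
Cooling required: 19.6 − (10.914) = 8.686 °C.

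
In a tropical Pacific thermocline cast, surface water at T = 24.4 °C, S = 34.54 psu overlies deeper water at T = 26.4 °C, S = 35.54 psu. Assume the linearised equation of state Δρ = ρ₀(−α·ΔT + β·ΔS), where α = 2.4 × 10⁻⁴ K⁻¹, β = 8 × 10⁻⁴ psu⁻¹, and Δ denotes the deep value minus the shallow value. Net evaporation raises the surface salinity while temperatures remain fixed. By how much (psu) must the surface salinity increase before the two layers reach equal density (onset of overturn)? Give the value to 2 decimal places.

0.40 psu

Neutral buoyancy requires −α(T_deep − T_surf) + β(S_deep − S_surf′) = 0.
S_surf′ = S_deep − (α/β)·ΔT = 35.54 − (2.4 × 10⁻⁴/8 × 10⁻⁴)·(+2.0) = 34.9400 psu.
Increase required: 34.9400 − 34.54 = 0.4000 psu.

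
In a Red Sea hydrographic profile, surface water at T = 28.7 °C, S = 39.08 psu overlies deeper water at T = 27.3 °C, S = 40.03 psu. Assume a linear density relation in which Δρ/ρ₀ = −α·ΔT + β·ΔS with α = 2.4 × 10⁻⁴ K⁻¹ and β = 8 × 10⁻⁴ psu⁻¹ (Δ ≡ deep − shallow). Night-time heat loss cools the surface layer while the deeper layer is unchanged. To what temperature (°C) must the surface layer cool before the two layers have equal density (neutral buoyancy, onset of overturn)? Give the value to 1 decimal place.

Neutral buoyancy requires Δρ = 0, i.e. −α(T_deep − T_surf′) + β(S_deep − S_surf) = 0.
T_surf′ = T_deep − (β/α)·ΔS = 27.3 − (8 × 10⁻⁴/2.4 × 10⁻⁴)·(+0.95) = 24.133 °C.
Cooling required: 28.7 − (24.133) = 4.567 °C.

24.1 °C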